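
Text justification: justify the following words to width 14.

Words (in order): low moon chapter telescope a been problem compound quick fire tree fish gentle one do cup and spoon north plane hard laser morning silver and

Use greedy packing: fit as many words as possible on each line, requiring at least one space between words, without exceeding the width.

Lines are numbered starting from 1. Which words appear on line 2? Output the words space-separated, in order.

Answer: chapter

Derivation:
Line 1: ['low', 'moon'] (min_width=8, slack=6)
Line 2: ['chapter'] (min_width=7, slack=7)
Line 3: ['telescope', 'a'] (min_width=11, slack=3)
Line 4: ['been', 'problem'] (min_width=12, slack=2)
Line 5: ['compound', 'quick'] (min_width=14, slack=0)
Line 6: ['fire', 'tree', 'fish'] (min_width=14, slack=0)
Line 7: ['gentle', 'one', 'do'] (min_width=13, slack=1)
Line 8: ['cup', 'and', 'spoon'] (min_width=13, slack=1)
Line 9: ['north', 'plane'] (min_width=11, slack=3)
Line 10: ['hard', 'laser'] (min_width=10, slack=4)
Line 11: ['morning', 'silver'] (min_width=14, slack=0)
Line 12: ['and'] (min_width=3, slack=11)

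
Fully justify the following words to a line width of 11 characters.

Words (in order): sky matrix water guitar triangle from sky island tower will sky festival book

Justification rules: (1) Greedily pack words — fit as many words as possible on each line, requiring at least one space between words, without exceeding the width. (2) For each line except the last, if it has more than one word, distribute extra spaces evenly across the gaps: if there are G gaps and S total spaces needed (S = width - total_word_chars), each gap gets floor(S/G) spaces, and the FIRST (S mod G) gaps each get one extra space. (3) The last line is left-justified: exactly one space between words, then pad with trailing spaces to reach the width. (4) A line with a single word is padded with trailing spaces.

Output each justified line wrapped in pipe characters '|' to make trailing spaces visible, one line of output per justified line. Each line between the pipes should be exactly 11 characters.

Line 1: ['sky', 'matrix'] (min_width=10, slack=1)
Line 2: ['water'] (min_width=5, slack=6)
Line 3: ['guitar'] (min_width=6, slack=5)
Line 4: ['triangle'] (min_width=8, slack=3)
Line 5: ['from', 'sky'] (min_width=8, slack=3)
Line 6: ['island'] (min_width=6, slack=5)
Line 7: ['tower', 'will'] (min_width=10, slack=1)
Line 8: ['sky'] (min_width=3, slack=8)
Line 9: ['festival'] (min_width=8, slack=3)
Line 10: ['book'] (min_width=4, slack=7)

Answer: |sky  matrix|
|water      |
|guitar     |
|triangle   |
|from    sky|
|island     |
|tower  will|
|sky        |
|festival   |
|book       |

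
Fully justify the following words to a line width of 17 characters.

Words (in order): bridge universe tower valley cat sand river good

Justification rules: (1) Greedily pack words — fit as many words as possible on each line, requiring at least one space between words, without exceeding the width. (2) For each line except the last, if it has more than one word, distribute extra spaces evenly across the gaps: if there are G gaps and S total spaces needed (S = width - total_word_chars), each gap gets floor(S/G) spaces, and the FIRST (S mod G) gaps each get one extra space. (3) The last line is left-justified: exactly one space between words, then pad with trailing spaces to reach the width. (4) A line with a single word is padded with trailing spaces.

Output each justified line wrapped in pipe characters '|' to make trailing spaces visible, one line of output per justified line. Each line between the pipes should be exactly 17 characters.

Line 1: ['bridge', 'universe'] (min_width=15, slack=2)
Line 2: ['tower', 'valley', 'cat'] (min_width=16, slack=1)
Line 3: ['sand', 'river', 'good'] (min_width=15, slack=2)

Answer: |bridge   universe|
|tower  valley cat|
|sand river good  |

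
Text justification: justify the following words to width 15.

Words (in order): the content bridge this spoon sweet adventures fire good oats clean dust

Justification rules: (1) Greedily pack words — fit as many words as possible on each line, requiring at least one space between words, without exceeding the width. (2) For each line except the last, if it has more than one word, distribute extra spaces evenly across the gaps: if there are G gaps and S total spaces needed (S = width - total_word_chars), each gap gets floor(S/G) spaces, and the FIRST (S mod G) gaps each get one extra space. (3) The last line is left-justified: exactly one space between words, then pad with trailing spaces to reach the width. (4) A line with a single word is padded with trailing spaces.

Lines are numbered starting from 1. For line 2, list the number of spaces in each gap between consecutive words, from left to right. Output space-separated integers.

Answer: 5

Derivation:
Line 1: ['the', 'content'] (min_width=11, slack=4)
Line 2: ['bridge', 'this'] (min_width=11, slack=4)
Line 3: ['spoon', 'sweet'] (min_width=11, slack=4)
Line 4: ['adventures', 'fire'] (min_width=15, slack=0)
Line 5: ['good', 'oats', 'clean'] (min_width=15, slack=0)
Line 6: ['dust'] (min_width=4, slack=11)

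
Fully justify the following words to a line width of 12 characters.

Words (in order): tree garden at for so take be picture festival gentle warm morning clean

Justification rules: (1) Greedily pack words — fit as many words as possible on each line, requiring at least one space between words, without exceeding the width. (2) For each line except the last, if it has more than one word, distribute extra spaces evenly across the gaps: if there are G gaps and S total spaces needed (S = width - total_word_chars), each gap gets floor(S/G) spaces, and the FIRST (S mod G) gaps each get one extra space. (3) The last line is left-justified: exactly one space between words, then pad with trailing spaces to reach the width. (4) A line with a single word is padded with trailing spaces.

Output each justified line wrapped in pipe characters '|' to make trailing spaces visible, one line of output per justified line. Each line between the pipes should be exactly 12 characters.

Line 1: ['tree', 'garden'] (min_width=11, slack=1)
Line 2: ['at', 'for', 'so'] (min_width=9, slack=3)
Line 3: ['take', 'be'] (min_width=7, slack=5)
Line 4: ['picture'] (min_width=7, slack=5)
Line 5: ['festival'] (min_width=8, slack=4)
Line 6: ['gentle', 'warm'] (min_width=11, slack=1)
Line 7: ['morning'] (min_width=7, slack=5)
Line 8: ['clean'] (min_width=5, slack=7)

Answer: |tree  garden|
|at   for  so|
|take      be|
|picture     |
|festival    |
|gentle  warm|
|morning     |
|clean       |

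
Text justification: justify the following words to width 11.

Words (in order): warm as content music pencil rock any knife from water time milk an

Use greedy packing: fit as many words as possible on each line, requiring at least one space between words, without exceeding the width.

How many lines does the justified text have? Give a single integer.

Answer: 8

Derivation:
Line 1: ['warm', 'as'] (min_width=7, slack=4)
Line 2: ['content'] (min_width=7, slack=4)
Line 3: ['music'] (min_width=5, slack=6)
Line 4: ['pencil', 'rock'] (min_width=11, slack=0)
Line 5: ['any', 'knife'] (min_width=9, slack=2)
Line 6: ['from', 'water'] (min_width=10, slack=1)
Line 7: ['time', 'milk'] (min_width=9, slack=2)
Line 8: ['an'] (min_width=2, slack=9)
Total lines: 8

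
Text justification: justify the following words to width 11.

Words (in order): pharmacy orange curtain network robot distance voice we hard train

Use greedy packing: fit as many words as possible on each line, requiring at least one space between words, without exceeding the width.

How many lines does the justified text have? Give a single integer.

Line 1: ['pharmacy'] (min_width=8, slack=3)
Line 2: ['orange'] (min_width=6, slack=5)
Line 3: ['curtain'] (min_width=7, slack=4)
Line 4: ['network'] (min_width=7, slack=4)
Line 5: ['robot'] (min_width=5, slack=6)
Line 6: ['distance'] (min_width=8, slack=3)
Line 7: ['voice', 'we'] (min_width=8, slack=3)
Line 8: ['hard', 'train'] (min_width=10, slack=1)
Total lines: 8

Answer: 8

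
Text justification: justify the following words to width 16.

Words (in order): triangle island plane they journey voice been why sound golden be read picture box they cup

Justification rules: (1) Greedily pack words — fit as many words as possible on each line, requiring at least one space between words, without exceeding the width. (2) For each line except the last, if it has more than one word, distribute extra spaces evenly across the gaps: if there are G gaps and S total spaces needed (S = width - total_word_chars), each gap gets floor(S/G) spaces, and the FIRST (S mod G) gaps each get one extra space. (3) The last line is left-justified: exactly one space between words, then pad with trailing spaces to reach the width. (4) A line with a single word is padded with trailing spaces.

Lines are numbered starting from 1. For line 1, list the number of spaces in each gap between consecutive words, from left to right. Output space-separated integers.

Answer: 2

Derivation:
Line 1: ['triangle', 'island'] (min_width=15, slack=1)
Line 2: ['plane', 'they'] (min_width=10, slack=6)
Line 3: ['journey', 'voice'] (min_width=13, slack=3)
Line 4: ['been', 'why', 'sound'] (min_width=14, slack=2)
Line 5: ['golden', 'be', 'read'] (min_width=14, slack=2)
Line 6: ['picture', 'box', 'they'] (min_width=16, slack=0)
Line 7: ['cup'] (min_width=3, slack=13)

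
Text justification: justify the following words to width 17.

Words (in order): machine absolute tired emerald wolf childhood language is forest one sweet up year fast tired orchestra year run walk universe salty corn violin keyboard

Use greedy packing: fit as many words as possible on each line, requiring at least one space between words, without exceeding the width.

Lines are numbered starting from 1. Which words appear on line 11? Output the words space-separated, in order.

Line 1: ['machine', 'absolute'] (min_width=16, slack=1)
Line 2: ['tired', 'emerald'] (min_width=13, slack=4)
Line 3: ['wolf', 'childhood'] (min_width=14, slack=3)
Line 4: ['language', 'is'] (min_width=11, slack=6)
Line 5: ['forest', 'one', 'sweet'] (min_width=16, slack=1)
Line 6: ['up', 'year', 'fast'] (min_width=12, slack=5)
Line 7: ['tired', 'orchestra'] (min_width=15, slack=2)
Line 8: ['year', 'run', 'walk'] (min_width=13, slack=4)
Line 9: ['universe', 'salty'] (min_width=14, slack=3)
Line 10: ['corn', 'violin'] (min_width=11, slack=6)
Line 11: ['keyboard'] (min_width=8, slack=9)

Answer: keyboard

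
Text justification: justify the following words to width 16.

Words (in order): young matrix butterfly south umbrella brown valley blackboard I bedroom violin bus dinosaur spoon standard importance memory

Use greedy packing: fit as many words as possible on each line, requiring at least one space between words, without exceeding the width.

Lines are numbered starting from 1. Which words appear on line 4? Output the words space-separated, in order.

Answer: valley

Derivation:
Line 1: ['young', 'matrix'] (min_width=12, slack=4)
Line 2: ['butterfly', 'south'] (min_width=15, slack=1)
Line 3: ['umbrella', 'brown'] (min_width=14, slack=2)
Line 4: ['valley'] (min_width=6, slack=10)
Line 5: ['blackboard', 'I'] (min_width=12, slack=4)
Line 6: ['bedroom', 'violin'] (min_width=14, slack=2)
Line 7: ['bus', 'dinosaur'] (min_width=12, slack=4)
Line 8: ['spoon', 'standard'] (min_width=14, slack=2)
Line 9: ['importance'] (min_width=10, slack=6)
Line 10: ['memory'] (min_width=6, slack=10)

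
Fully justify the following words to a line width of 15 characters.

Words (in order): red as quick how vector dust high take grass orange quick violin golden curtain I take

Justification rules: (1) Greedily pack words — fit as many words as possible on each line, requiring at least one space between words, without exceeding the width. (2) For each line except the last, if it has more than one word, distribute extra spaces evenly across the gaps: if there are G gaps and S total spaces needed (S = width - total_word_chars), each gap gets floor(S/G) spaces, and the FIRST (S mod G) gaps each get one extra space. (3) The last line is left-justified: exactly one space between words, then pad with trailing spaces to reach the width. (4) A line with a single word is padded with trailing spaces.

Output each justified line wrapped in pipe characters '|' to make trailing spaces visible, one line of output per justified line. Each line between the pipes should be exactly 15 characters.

Answer: |red   as  quick|
|how vector dust|
|high take grass|
|orange    quick|
|violin   golden|
|curtain I take |

Derivation:
Line 1: ['red', 'as', 'quick'] (min_width=12, slack=3)
Line 2: ['how', 'vector', 'dust'] (min_width=15, slack=0)
Line 3: ['high', 'take', 'grass'] (min_width=15, slack=0)
Line 4: ['orange', 'quick'] (min_width=12, slack=3)
Line 5: ['violin', 'golden'] (min_width=13, slack=2)
Line 6: ['curtain', 'I', 'take'] (min_width=14, slack=1)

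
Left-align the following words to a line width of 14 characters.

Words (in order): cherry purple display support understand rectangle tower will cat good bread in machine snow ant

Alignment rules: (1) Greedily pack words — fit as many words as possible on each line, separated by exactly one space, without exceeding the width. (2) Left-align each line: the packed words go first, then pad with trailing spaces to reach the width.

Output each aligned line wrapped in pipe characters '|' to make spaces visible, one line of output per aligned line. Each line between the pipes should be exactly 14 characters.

Answer: |cherry purple |
|display       |
|support       |
|understand    |
|rectangle     |
|tower will cat|
|good bread in |
|machine snow  |
|ant           |

Derivation:
Line 1: ['cherry', 'purple'] (min_width=13, slack=1)
Line 2: ['display'] (min_width=7, slack=7)
Line 3: ['support'] (min_width=7, slack=7)
Line 4: ['understand'] (min_width=10, slack=4)
Line 5: ['rectangle'] (min_width=9, slack=5)
Line 6: ['tower', 'will', 'cat'] (min_width=14, slack=0)
Line 7: ['good', 'bread', 'in'] (min_width=13, slack=1)
Line 8: ['machine', 'snow'] (min_width=12, slack=2)
Line 9: ['ant'] (min_width=3, slack=11)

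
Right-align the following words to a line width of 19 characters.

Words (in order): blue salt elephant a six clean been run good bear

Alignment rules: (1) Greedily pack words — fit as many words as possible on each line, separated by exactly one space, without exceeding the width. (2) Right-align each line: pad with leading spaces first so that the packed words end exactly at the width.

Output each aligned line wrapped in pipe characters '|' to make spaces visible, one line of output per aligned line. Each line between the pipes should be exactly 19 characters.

Answer: | blue salt elephant|
|   a six clean been|
|      run good bear|

Derivation:
Line 1: ['blue', 'salt', 'elephant'] (min_width=18, slack=1)
Line 2: ['a', 'six', 'clean', 'been'] (min_width=16, slack=3)
Line 3: ['run', 'good', 'bear'] (min_width=13, slack=6)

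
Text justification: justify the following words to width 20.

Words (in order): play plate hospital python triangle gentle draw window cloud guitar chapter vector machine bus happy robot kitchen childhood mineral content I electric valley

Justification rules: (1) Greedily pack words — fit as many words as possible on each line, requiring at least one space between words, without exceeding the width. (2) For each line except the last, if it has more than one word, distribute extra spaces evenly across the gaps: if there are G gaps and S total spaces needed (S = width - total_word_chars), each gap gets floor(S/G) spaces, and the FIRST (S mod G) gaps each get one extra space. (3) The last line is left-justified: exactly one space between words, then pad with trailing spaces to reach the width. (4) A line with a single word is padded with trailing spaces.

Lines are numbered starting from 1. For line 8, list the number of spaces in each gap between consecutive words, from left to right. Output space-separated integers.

Answer: 2 2

Derivation:
Line 1: ['play', 'plate', 'hospital'] (min_width=19, slack=1)
Line 2: ['python', 'triangle'] (min_width=15, slack=5)
Line 3: ['gentle', 'draw', 'window'] (min_width=18, slack=2)
Line 4: ['cloud', 'guitar', 'chapter'] (min_width=20, slack=0)
Line 5: ['vector', 'machine', 'bus'] (min_width=18, slack=2)
Line 6: ['happy', 'robot', 'kitchen'] (min_width=19, slack=1)
Line 7: ['childhood', 'mineral'] (min_width=17, slack=3)
Line 8: ['content', 'I', 'electric'] (min_width=18, slack=2)
Line 9: ['valley'] (min_width=6, slack=14)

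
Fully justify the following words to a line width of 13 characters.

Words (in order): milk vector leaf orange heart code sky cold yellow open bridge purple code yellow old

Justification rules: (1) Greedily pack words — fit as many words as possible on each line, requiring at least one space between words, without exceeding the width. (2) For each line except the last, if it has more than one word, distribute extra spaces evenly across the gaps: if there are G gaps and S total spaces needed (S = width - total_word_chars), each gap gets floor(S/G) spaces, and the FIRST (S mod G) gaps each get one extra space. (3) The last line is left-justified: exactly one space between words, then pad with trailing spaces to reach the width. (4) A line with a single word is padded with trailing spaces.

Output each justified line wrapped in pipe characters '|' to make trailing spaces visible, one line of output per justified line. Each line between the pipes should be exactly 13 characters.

Line 1: ['milk', 'vector'] (min_width=11, slack=2)
Line 2: ['leaf', 'orange'] (min_width=11, slack=2)
Line 3: ['heart', 'code'] (min_width=10, slack=3)
Line 4: ['sky', 'cold'] (min_width=8, slack=5)
Line 5: ['yellow', 'open'] (min_width=11, slack=2)
Line 6: ['bridge', 'purple'] (min_width=13, slack=0)
Line 7: ['code', 'yellow'] (min_width=11, slack=2)
Line 8: ['old'] (min_width=3, slack=10)

Answer: |milk   vector|
|leaf   orange|
|heart    code|
|sky      cold|
|yellow   open|
|bridge purple|
|code   yellow|
|old          |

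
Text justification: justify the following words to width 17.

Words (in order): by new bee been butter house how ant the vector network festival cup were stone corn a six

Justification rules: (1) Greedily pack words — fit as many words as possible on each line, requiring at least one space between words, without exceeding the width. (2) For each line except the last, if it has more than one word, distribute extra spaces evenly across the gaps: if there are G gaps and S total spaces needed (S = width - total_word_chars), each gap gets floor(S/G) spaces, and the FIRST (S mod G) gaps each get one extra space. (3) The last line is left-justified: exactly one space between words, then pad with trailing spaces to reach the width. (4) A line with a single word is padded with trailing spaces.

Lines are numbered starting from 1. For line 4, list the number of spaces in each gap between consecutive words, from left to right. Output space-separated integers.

Answer: 2

Derivation:
Line 1: ['by', 'new', 'bee', 'been'] (min_width=15, slack=2)
Line 2: ['butter', 'house', 'how'] (min_width=16, slack=1)
Line 3: ['ant', 'the', 'vector'] (min_width=14, slack=3)
Line 4: ['network', 'festival'] (min_width=16, slack=1)
Line 5: ['cup', 'were', 'stone'] (min_width=14, slack=3)
Line 6: ['corn', 'a', 'six'] (min_width=10, slack=7)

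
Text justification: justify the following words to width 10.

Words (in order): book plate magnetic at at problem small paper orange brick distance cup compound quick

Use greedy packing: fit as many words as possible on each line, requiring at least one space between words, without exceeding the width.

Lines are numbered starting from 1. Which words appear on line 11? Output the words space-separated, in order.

Line 1: ['book', 'plate'] (min_width=10, slack=0)
Line 2: ['magnetic'] (min_width=8, slack=2)
Line 3: ['at', 'at'] (min_width=5, slack=5)
Line 4: ['problem'] (min_width=7, slack=3)
Line 5: ['small'] (min_width=5, slack=5)
Line 6: ['paper'] (min_width=5, slack=5)
Line 7: ['orange'] (min_width=6, slack=4)
Line 8: ['brick'] (min_width=5, slack=5)
Line 9: ['distance'] (min_width=8, slack=2)
Line 10: ['cup'] (min_width=3, slack=7)
Line 11: ['compound'] (min_width=8, slack=2)
Line 12: ['quick'] (min_width=5, slack=5)

Answer: compound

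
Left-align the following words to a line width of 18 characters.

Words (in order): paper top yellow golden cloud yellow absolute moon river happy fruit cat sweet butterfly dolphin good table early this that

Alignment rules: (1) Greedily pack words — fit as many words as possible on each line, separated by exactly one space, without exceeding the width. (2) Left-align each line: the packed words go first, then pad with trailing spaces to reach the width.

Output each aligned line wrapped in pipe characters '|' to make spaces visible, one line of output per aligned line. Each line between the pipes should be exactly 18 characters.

Line 1: ['paper', 'top', 'yellow'] (min_width=16, slack=2)
Line 2: ['golden', 'cloud'] (min_width=12, slack=6)
Line 3: ['yellow', 'absolute'] (min_width=15, slack=3)
Line 4: ['moon', 'river', 'happy'] (min_width=16, slack=2)
Line 5: ['fruit', 'cat', 'sweet'] (min_width=15, slack=3)
Line 6: ['butterfly', 'dolphin'] (min_width=17, slack=1)
Line 7: ['good', 'table', 'early'] (min_width=16, slack=2)
Line 8: ['this', 'that'] (min_width=9, slack=9)

Answer: |paper top yellow  |
|golden cloud      |
|yellow absolute   |
|moon river happy  |
|fruit cat sweet   |
|butterfly dolphin |
|good table early  |
|this that         |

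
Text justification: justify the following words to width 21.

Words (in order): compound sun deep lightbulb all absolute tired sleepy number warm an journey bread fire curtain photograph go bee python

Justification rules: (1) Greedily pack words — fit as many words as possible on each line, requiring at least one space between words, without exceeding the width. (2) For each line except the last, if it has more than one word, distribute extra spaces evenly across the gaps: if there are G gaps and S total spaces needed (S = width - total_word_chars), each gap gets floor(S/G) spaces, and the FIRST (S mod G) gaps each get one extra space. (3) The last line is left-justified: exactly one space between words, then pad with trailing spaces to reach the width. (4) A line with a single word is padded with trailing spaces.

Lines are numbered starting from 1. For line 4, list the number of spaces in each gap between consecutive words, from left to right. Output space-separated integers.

Answer: 5 4

Derivation:
Line 1: ['compound', 'sun', 'deep'] (min_width=17, slack=4)
Line 2: ['lightbulb', 'all'] (min_width=13, slack=8)
Line 3: ['absolute', 'tired', 'sleepy'] (min_width=21, slack=0)
Line 4: ['number', 'warm', 'an'] (min_width=14, slack=7)
Line 5: ['journey', 'bread', 'fire'] (min_width=18, slack=3)
Line 6: ['curtain', 'photograph', 'go'] (min_width=21, slack=0)
Line 7: ['bee', 'python'] (min_width=10, slack=11)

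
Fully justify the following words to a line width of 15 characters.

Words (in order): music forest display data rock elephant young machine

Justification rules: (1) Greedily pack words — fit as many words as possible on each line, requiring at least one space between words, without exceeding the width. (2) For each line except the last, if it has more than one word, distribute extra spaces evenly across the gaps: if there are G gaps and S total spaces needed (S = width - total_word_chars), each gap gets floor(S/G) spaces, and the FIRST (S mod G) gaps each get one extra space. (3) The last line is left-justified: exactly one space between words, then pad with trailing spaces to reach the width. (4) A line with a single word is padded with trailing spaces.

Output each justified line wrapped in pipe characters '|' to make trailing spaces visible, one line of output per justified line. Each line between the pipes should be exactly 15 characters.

Answer: |music    forest|
|display    data|
|rock   elephant|
|young machine  |

Derivation:
Line 1: ['music', 'forest'] (min_width=12, slack=3)
Line 2: ['display', 'data'] (min_width=12, slack=3)
Line 3: ['rock', 'elephant'] (min_width=13, slack=2)
Line 4: ['young', 'machine'] (min_width=13, slack=2)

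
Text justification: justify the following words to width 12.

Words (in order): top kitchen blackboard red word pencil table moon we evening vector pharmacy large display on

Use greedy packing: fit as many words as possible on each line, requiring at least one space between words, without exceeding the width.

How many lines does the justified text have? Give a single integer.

Answer: 10

Derivation:
Line 1: ['top', 'kitchen'] (min_width=11, slack=1)
Line 2: ['blackboard'] (min_width=10, slack=2)
Line 3: ['red', 'word'] (min_width=8, slack=4)
Line 4: ['pencil', 'table'] (min_width=12, slack=0)
Line 5: ['moon', 'we'] (min_width=7, slack=5)
Line 6: ['evening'] (min_width=7, slack=5)
Line 7: ['vector'] (min_width=6, slack=6)
Line 8: ['pharmacy'] (min_width=8, slack=4)
Line 9: ['large'] (min_width=5, slack=7)
Line 10: ['display', 'on'] (min_width=10, slack=2)
Total lines: 10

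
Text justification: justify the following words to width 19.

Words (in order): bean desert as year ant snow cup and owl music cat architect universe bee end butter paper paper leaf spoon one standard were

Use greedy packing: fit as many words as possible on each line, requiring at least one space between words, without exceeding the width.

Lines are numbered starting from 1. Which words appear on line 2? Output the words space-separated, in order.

Line 1: ['bean', 'desert', 'as', 'year'] (min_width=19, slack=0)
Line 2: ['ant', 'snow', 'cup', 'and'] (min_width=16, slack=3)
Line 3: ['owl', 'music', 'cat'] (min_width=13, slack=6)
Line 4: ['architect', 'universe'] (min_width=18, slack=1)
Line 5: ['bee', 'end', 'butter'] (min_width=14, slack=5)
Line 6: ['paper', 'paper', 'leaf'] (min_width=16, slack=3)
Line 7: ['spoon', 'one', 'standard'] (min_width=18, slack=1)
Line 8: ['were'] (min_width=4, slack=15)

Answer: ant snow cup and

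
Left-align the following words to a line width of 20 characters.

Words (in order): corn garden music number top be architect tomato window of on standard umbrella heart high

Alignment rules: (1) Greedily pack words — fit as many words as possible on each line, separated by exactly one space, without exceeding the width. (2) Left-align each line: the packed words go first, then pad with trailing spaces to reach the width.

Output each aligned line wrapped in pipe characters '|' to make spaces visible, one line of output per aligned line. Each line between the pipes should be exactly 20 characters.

Answer: |corn garden music   |
|number top be       |
|architect tomato    |
|window of on        |
|standard umbrella   |
|heart high          |

Derivation:
Line 1: ['corn', 'garden', 'music'] (min_width=17, slack=3)
Line 2: ['number', 'top', 'be'] (min_width=13, slack=7)
Line 3: ['architect', 'tomato'] (min_width=16, slack=4)
Line 4: ['window', 'of', 'on'] (min_width=12, slack=8)
Line 5: ['standard', 'umbrella'] (min_width=17, slack=3)
Line 6: ['heart', 'high'] (min_width=10, slack=10)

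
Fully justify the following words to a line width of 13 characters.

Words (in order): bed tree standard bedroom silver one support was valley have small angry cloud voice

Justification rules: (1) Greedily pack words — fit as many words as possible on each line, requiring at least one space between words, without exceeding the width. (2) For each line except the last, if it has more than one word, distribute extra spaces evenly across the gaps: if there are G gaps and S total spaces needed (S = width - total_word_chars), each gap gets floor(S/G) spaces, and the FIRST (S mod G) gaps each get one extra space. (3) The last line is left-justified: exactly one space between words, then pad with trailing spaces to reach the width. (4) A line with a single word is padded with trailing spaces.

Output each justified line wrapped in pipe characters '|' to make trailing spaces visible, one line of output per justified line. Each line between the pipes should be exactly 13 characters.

Answer: |bed      tree|
|standard     |
|bedroom      |
|silver    one|
|support   was|
|valley   have|
|small   angry|
|cloud voice  |

Derivation:
Line 1: ['bed', 'tree'] (min_width=8, slack=5)
Line 2: ['standard'] (min_width=8, slack=5)
Line 3: ['bedroom'] (min_width=7, slack=6)
Line 4: ['silver', 'one'] (min_width=10, slack=3)
Line 5: ['support', 'was'] (min_width=11, slack=2)
Line 6: ['valley', 'have'] (min_width=11, slack=2)
Line 7: ['small', 'angry'] (min_width=11, slack=2)
Line 8: ['cloud', 'voice'] (min_width=11, slack=2)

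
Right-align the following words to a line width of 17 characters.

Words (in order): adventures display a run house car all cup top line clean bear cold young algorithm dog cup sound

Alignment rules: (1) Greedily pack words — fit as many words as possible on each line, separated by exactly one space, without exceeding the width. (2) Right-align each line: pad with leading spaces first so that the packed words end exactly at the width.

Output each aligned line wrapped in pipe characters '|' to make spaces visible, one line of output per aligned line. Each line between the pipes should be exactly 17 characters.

Answer: |       adventures|
|    display a run|
|house car all cup|
|   top line clean|
|  bear cold young|
|algorithm dog cup|
|            sound|

Derivation:
Line 1: ['adventures'] (min_width=10, slack=7)
Line 2: ['display', 'a', 'run'] (min_width=13, slack=4)
Line 3: ['house', 'car', 'all', 'cup'] (min_width=17, slack=0)
Line 4: ['top', 'line', 'clean'] (min_width=14, slack=3)
Line 5: ['bear', 'cold', 'young'] (min_width=15, slack=2)
Line 6: ['algorithm', 'dog', 'cup'] (min_width=17, slack=0)
Line 7: ['sound'] (min_width=5, slack=12)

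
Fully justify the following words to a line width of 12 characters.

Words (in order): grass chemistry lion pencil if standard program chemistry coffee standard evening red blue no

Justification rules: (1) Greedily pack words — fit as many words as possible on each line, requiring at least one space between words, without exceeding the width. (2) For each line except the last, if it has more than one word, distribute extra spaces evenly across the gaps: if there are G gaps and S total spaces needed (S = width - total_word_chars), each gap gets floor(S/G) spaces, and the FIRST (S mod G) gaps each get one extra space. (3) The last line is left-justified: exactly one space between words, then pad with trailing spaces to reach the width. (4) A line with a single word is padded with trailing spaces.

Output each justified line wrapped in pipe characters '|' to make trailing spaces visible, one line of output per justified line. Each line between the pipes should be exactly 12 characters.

Line 1: ['grass'] (min_width=5, slack=7)
Line 2: ['chemistry'] (min_width=9, slack=3)
Line 3: ['lion', 'pencil'] (min_width=11, slack=1)
Line 4: ['if', 'standard'] (min_width=11, slack=1)
Line 5: ['program'] (min_width=7, slack=5)
Line 6: ['chemistry'] (min_width=9, slack=3)
Line 7: ['coffee'] (min_width=6, slack=6)
Line 8: ['standard'] (min_width=8, slack=4)
Line 9: ['evening', 'red'] (min_width=11, slack=1)
Line 10: ['blue', 'no'] (min_width=7, slack=5)

Answer: |grass       |
|chemistry   |
|lion  pencil|
|if  standard|
|program     |
|chemistry   |
|coffee      |
|standard    |
|evening  red|
|blue no     |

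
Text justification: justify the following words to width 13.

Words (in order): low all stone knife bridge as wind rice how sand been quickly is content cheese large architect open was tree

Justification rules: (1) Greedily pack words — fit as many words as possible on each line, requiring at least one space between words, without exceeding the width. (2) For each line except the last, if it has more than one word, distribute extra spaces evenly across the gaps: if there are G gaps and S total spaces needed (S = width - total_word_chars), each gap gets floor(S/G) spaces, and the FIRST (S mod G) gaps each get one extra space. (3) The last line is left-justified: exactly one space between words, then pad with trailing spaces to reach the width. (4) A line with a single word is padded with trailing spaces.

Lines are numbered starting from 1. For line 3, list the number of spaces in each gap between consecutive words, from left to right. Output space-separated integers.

Answer: 2 1

Derivation:
Line 1: ['low', 'all', 'stone'] (min_width=13, slack=0)
Line 2: ['knife', 'bridge'] (min_width=12, slack=1)
Line 3: ['as', 'wind', 'rice'] (min_width=12, slack=1)
Line 4: ['how', 'sand', 'been'] (min_width=13, slack=0)
Line 5: ['quickly', 'is'] (min_width=10, slack=3)
Line 6: ['content'] (min_width=7, slack=6)
Line 7: ['cheese', 'large'] (min_width=12, slack=1)
Line 8: ['architect'] (min_width=9, slack=4)
Line 9: ['open', 'was', 'tree'] (min_width=13, slack=0)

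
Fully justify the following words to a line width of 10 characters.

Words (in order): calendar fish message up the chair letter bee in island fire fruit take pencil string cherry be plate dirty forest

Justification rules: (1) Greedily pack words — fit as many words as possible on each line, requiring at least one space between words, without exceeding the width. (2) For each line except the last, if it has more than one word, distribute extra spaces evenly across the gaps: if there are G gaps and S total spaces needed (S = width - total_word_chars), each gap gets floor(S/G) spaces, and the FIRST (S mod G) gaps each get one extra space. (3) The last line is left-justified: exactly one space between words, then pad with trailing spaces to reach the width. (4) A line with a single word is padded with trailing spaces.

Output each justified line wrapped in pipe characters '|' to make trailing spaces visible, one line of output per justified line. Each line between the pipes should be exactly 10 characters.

Line 1: ['calendar'] (min_width=8, slack=2)
Line 2: ['fish'] (min_width=4, slack=6)
Line 3: ['message', 'up'] (min_width=10, slack=0)
Line 4: ['the', 'chair'] (min_width=9, slack=1)
Line 5: ['letter', 'bee'] (min_width=10, slack=0)
Line 6: ['in', 'island'] (min_width=9, slack=1)
Line 7: ['fire', 'fruit'] (min_width=10, slack=0)
Line 8: ['take'] (min_width=4, slack=6)
Line 9: ['pencil'] (min_width=6, slack=4)
Line 10: ['string'] (min_width=6, slack=4)
Line 11: ['cherry', 'be'] (min_width=9, slack=1)
Line 12: ['plate'] (min_width=5, slack=5)
Line 13: ['dirty'] (min_width=5, slack=5)
Line 14: ['forest'] (min_width=6, slack=4)

Answer: |calendar  |
|fish      |
|message up|
|the  chair|
|letter bee|
|in  island|
|fire fruit|
|take      |
|pencil    |
|string    |
|cherry  be|
|plate     |
|dirty     |
|forest    |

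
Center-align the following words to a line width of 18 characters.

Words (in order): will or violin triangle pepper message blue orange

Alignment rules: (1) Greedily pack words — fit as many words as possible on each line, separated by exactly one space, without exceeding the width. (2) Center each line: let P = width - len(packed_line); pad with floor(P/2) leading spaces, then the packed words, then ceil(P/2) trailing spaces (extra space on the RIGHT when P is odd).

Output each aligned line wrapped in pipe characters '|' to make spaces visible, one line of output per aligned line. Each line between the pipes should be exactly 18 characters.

Line 1: ['will', 'or', 'violin'] (min_width=14, slack=4)
Line 2: ['triangle', 'pepper'] (min_width=15, slack=3)
Line 3: ['message', 'blue'] (min_width=12, slack=6)
Line 4: ['orange'] (min_width=6, slack=12)

Answer: |  will or violin  |
| triangle pepper  |
|   message blue   |
|      orange      |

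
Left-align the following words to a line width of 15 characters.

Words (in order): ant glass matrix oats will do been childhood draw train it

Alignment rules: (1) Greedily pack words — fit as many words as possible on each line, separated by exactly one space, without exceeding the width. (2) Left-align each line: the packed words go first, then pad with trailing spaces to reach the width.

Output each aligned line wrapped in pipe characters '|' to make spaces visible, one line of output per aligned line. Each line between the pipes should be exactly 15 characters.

Answer: |ant glass      |
|matrix oats    |
|will do been   |
|childhood draw |
|train it       |

Derivation:
Line 1: ['ant', 'glass'] (min_width=9, slack=6)
Line 2: ['matrix', 'oats'] (min_width=11, slack=4)
Line 3: ['will', 'do', 'been'] (min_width=12, slack=3)
Line 4: ['childhood', 'draw'] (min_width=14, slack=1)
Line 5: ['train', 'it'] (min_width=8, slack=7)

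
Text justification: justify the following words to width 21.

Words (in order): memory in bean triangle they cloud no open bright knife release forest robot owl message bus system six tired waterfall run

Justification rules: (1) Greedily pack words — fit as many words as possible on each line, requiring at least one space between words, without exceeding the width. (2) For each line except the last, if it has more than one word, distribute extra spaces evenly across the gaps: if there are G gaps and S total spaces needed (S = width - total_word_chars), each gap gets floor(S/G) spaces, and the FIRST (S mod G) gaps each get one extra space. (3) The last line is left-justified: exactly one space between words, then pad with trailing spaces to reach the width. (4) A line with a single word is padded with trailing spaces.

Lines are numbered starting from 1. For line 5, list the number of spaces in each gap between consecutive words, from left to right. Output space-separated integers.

Answer: 4 4

Derivation:
Line 1: ['memory', 'in', 'bean'] (min_width=14, slack=7)
Line 2: ['triangle', 'they', 'cloud'] (min_width=19, slack=2)
Line 3: ['no', 'open', 'bright', 'knife'] (min_width=20, slack=1)
Line 4: ['release', 'forest', 'robot'] (min_width=20, slack=1)
Line 5: ['owl', 'message', 'bus'] (min_width=15, slack=6)
Line 6: ['system', 'six', 'tired'] (min_width=16, slack=5)
Line 7: ['waterfall', 'run'] (min_width=13, slack=8)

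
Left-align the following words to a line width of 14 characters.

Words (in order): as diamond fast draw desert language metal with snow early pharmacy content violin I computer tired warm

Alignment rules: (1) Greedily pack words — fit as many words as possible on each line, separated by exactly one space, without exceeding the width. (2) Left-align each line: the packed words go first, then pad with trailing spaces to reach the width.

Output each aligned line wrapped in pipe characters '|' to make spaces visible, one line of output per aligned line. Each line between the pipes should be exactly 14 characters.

Line 1: ['as', 'diamond'] (min_width=10, slack=4)
Line 2: ['fast', 'draw'] (min_width=9, slack=5)
Line 3: ['desert'] (min_width=6, slack=8)
Line 4: ['language', 'metal'] (min_width=14, slack=0)
Line 5: ['with', 'snow'] (min_width=9, slack=5)
Line 6: ['early', 'pharmacy'] (min_width=14, slack=0)
Line 7: ['content', 'violin'] (min_width=14, slack=0)
Line 8: ['I', 'computer'] (min_width=10, slack=4)
Line 9: ['tired', 'warm'] (min_width=10, slack=4)

Answer: |as diamond    |
|fast draw     |
|desert        |
|language metal|
|with snow     |
|early pharmacy|
|content violin|
|I computer    |
|tired warm    |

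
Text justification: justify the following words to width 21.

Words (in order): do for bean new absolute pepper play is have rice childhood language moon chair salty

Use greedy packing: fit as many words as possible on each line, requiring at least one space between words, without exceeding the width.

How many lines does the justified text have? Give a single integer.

Line 1: ['do', 'for', 'bean', 'new'] (min_width=15, slack=6)
Line 2: ['absolute', 'pepper', 'play'] (min_width=20, slack=1)
Line 3: ['is', 'have', 'rice'] (min_width=12, slack=9)
Line 4: ['childhood', 'language'] (min_width=18, slack=3)
Line 5: ['moon', 'chair', 'salty'] (min_width=16, slack=5)
Total lines: 5

Answer: 5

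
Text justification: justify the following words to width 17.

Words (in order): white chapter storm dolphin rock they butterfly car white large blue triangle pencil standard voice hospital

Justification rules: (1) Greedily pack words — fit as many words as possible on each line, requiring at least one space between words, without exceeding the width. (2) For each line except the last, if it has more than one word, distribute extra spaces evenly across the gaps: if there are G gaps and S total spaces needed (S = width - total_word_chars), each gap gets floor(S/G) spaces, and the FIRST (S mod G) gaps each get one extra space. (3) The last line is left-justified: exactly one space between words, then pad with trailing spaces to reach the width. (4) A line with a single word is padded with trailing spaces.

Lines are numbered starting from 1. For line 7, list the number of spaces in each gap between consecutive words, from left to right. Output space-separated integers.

Answer: 4

Derivation:
Line 1: ['white', 'chapter'] (min_width=13, slack=4)
Line 2: ['storm', 'dolphin'] (min_width=13, slack=4)
Line 3: ['rock', 'they'] (min_width=9, slack=8)
Line 4: ['butterfly', 'car'] (min_width=13, slack=4)
Line 5: ['white', 'large', 'blue'] (min_width=16, slack=1)
Line 6: ['triangle', 'pencil'] (min_width=15, slack=2)
Line 7: ['standard', 'voice'] (min_width=14, slack=3)
Line 8: ['hospital'] (min_width=8, slack=9)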